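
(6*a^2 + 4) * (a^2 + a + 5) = 6*a^4 + 6*a^3 + 34*a^2 + 4*a + 20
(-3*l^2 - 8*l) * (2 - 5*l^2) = 15*l^4 + 40*l^3 - 6*l^2 - 16*l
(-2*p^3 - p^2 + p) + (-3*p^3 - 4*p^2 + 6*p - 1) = -5*p^3 - 5*p^2 + 7*p - 1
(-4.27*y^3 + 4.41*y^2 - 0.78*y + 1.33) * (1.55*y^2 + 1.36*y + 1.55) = -6.6185*y^5 + 1.0283*y^4 - 1.8299*y^3 + 7.8362*y^2 + 0.5998*y + 2.0615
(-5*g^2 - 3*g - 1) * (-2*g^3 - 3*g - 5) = 10*g^5 + 6*g^4 + 17*g^3 + 34*g^2 + 18*g + 5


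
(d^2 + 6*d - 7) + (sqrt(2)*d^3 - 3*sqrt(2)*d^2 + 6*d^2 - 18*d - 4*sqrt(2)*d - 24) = sqrt(2)*d^3 - 3*sqrt(2)*d^2 + 7*d^2 - 12*d - 4*sqrt(2)*d - 31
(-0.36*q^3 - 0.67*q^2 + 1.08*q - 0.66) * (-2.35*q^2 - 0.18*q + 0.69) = 0.846*q^5 + 1.6393*q^4 - 2.6658*q^3 + 0.8943*q^2 + 0.864*q - 0.4554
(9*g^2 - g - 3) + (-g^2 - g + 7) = 8*g^2 - 2*g + 4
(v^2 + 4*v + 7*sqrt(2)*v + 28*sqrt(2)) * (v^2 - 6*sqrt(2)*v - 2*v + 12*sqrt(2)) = v^4 + sqrt(2)*v^3 + 2*v^3 - 92*v^2 + 2*sqrt(2)*v^2 - 168*v - 8*sqrt(2)*v + 672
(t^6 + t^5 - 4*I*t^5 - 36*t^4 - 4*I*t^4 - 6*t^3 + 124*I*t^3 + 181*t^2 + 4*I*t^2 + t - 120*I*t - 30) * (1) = t^6 + t^5 - 4*I*t^5 - 36*t^4 - 4*I*t^4 - 6*t^3 + 124*I*t^3 + 181*t^2 + 4*I*t^2 + t - 120*I*t - 30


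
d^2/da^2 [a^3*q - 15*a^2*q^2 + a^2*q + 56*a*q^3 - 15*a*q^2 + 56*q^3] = 2*q*(3*a - 15*q + 1)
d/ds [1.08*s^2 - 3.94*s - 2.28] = 2.16*s - 3.94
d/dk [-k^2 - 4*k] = -2*k - 4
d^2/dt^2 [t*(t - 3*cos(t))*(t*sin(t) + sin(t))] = -t^3*sin(t) - t^2*sin(t) + 6*t^2*sin(2*t) + 6*t^2*cos(t) + 6*t*sin(t) + 6*t*sin(2*t) + 4*t*cos(t) - 12*t*cos(2*t) + 2*sin(t) - 3*sqrt(2)*sin(2*t + pi/4) - 3*cos(2*t)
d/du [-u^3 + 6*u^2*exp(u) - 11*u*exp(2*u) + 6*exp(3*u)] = 6*u^2*exp(u) - 3*u^2 - 22*u*exp(2*u) + 12*u*exp(u) + 18*exp(3*u) - 11*exp(2*u)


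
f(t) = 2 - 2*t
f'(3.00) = -2.00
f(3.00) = -4.00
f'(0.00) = -2.00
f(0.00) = 2.00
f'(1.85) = -2.00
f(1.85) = -1.70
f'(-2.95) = -2.00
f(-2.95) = 7.90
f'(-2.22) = -2.00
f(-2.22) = 6.44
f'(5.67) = -2.00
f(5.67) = -9.34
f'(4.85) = -2.00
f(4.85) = -7.70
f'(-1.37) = -2.00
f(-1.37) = 4.74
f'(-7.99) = -2.00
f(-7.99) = 17.98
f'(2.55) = -2.00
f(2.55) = -3.10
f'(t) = -2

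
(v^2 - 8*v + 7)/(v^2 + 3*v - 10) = (v^2 - 8*v + 7)/(v^2 + 3*v - 10)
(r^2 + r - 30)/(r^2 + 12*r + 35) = (r^2 + r - 30)/(r^2 + 12*r + 35)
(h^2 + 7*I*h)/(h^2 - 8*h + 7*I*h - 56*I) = h/(h - 8)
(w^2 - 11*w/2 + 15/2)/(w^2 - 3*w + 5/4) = 2*(w - 3)/(2*w - 1)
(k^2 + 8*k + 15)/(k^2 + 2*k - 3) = (k + 5)/(k - 1)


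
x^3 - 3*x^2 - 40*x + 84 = (x - 7)*(x - 2)*(x + 6)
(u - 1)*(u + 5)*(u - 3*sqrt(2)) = u^3 - 3*sqrt(2)*u^2 + 4*u^2 - 12*sqrt(2)*u - 5*u + 15*sqrt(2)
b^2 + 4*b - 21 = (b - 3)*(b + 7)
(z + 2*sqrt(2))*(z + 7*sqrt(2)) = z^2 + 9*sqrt(2)*z + 28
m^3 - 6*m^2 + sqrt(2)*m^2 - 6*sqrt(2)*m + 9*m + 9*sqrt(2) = (m - 3)^2*(m + sqrt(2))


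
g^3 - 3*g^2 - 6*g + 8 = (g - 4)*(g - 1)*(g + 2)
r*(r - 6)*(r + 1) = r^3 - 5*r^2 - 6*r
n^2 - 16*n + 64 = (n - 8)^2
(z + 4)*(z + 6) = z^2 + 10*z + 24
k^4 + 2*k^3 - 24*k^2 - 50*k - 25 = (k - 5)*(k + 1)^2*(k + 5)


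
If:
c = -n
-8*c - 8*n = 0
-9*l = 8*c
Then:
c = -n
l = 8*n/9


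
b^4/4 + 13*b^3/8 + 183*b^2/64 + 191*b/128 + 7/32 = (b/4 + 1)*(b + 1/4)*(b + 1/2)*(b + 7/4)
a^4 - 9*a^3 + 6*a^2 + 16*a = a*(a - 8)*(a - 2)*(a + 1)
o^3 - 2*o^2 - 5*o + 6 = (o - 3)*(o - 1)*(o + 2)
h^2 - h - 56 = (h - 8)*(h + 7)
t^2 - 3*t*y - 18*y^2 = (t - 6*y)*(t + 3*y)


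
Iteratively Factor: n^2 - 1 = (n - 1)*(n + 1)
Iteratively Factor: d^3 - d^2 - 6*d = (d)*(d^2 - d - 6) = d*(d - 3)*(d + 2)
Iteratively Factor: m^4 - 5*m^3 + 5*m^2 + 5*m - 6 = (m - 2)*(m^3 - 3*m^2 - m + 3) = (m - 3)*(m - 2)*(m^2 - 1) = (m - 3)*(m - 2)*(m - 1)*(m + 1)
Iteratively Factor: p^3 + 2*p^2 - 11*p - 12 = (p + 1)*(p^2 + p - 12) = (p + 1)*(p + 4)*(p - 3)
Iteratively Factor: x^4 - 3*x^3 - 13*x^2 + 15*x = (x - 1)*(x^3 - 2*x^2 - 15*x) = (x - 1)*(x + 3)*(x^2 - 5*x) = x*(x - 1)*(x + 3)*(x - 5)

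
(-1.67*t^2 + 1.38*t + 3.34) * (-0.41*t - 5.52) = 0.6847*t^3 + 8.6526*t^2 - 8.987*t - 18.4368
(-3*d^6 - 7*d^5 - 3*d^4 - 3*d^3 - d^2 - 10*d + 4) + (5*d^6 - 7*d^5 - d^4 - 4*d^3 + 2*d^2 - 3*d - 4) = 2*d^6 - 14*d^5 - 4*d^4 - 7*d^3 + d^2 - 13*d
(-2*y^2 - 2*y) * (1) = -2*y^2 - 2*y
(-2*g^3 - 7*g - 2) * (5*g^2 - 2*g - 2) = -10*g^5 + 4*g^4 - 31*g^3 + 4*g^2 + 18*g + 4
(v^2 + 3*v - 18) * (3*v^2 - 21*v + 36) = 3*v^4 - 12*v^3 - 81*v^2 + 486*v - 648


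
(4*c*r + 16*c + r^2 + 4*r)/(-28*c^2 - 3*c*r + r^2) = (r + 4)/(-7*c + r)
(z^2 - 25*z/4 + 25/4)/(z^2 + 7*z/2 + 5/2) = (4*z^2 - 25*z + 25)/(2*(2*z^2 + 7*z + 5))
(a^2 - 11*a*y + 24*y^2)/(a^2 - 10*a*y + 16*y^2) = (-a + 3*y)/(-a + 2*y)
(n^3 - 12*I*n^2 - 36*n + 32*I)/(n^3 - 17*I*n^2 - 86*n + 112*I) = (n - 2*I)/(n - 7*I)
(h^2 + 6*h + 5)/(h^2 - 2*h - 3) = (h + 5)/(h - 3)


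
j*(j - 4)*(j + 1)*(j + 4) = j^4 + j^3 - 16*j^2 - 16*j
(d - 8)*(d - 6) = d^2 - 14*d + 48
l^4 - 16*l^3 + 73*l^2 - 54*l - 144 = (l - 8)*(l - 6)*(l - 3)*(l + 1)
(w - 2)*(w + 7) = w^2 + 5*w - 14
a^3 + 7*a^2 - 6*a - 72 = (a - 3)*(a + 4)*(a + 6)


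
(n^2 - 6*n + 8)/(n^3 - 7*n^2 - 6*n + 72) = (n - 2)/(n^2 - 3*n - 18)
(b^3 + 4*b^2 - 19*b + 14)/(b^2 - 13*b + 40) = (b^3 + 4*b^2 - 19*b + 14)/(b^2 - 13*b + 40)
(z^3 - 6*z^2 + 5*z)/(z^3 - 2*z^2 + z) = (z - 5)/(z - 1)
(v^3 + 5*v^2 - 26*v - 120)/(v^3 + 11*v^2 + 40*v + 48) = (v^2 + v - 30)/(v^2 + 7*v + 12)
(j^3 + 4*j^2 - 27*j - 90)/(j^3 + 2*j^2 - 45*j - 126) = (j - 5)/(j - 7)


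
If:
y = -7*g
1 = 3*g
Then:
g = 1/3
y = -7/3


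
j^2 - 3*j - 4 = (j - 4)*(j + 1)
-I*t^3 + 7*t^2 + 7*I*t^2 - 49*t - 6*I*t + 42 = (t - 6)*(t + 7*I)*(-I*t + I)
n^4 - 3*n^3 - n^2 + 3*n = n*(n - 3)*(n - 1)*(n + 1)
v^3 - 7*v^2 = v^2*(v - 7)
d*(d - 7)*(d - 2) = d^3 - 9*d^2 + 14*d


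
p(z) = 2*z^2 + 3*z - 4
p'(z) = 4*z + 3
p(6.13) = 89.54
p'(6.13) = 27.52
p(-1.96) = -2.20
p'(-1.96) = -4.84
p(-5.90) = 47.92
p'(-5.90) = -20.60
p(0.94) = 0.59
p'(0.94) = 6.76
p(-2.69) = 2.40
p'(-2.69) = -7.76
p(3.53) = 31.51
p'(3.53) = 17.12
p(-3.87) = 14.34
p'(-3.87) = -12.48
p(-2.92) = 4.29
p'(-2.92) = -8.68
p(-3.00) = 5.00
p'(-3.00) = -9.00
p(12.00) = 320.00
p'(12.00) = 51.00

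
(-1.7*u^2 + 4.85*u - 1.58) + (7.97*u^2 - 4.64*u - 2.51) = 6.27*u^2 + 0.21*u - 4.09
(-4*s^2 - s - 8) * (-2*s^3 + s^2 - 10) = 8*s^5 - 2*s^4 + 15*s^3 + 32*s^2 + 10*s + 80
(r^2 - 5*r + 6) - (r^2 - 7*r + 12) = 2*r - 6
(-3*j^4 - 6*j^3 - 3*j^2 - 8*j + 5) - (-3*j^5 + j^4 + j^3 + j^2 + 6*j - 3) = 3*j^5 - 4*j^4 - 7*j^3 - 4*j^2 - 14*j + 8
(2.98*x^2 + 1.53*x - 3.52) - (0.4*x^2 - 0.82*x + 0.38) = 2.58*x^2 + 2.35*x - 3.9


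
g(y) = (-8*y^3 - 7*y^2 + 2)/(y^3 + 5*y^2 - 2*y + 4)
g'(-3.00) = -5.23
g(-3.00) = 5.54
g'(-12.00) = -0.78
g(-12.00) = -13.08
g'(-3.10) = -5.69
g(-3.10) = 6.08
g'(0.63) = -3.07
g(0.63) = -0.56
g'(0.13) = -0.50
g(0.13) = 0.49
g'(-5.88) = -225.71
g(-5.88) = -94.53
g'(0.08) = -0.18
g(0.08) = 0.50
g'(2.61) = -0.69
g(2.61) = -3.71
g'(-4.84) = -77.13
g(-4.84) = 42.75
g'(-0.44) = 0.50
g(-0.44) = 0.23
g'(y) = (-24*y^2 - 14*y)/(y^3 + 5*y^2 - 2*y + 4) + (-3*y^2 - 10*y + 2)*(-8*y^3 - 7*y^2 + 2)/(y^3 + 5*y^2 - 2*y + 4)^2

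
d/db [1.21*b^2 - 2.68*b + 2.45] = 2.42*b - 2.68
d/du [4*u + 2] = 4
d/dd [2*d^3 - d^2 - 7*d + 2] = 6*d^2 - 2*d - 7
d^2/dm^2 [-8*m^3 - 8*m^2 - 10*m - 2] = -48*m - 16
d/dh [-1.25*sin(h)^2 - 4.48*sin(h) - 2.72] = -(2.5*sin(h) + 4.48)*cos(h)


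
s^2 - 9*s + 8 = (s - 8)*(s - 1)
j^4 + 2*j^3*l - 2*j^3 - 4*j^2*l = j^2*(j - 2)*(j + 2*l)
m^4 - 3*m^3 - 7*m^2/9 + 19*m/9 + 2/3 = (m - 3)*(m - 1)*(m + 1/3)*(m + 2/3)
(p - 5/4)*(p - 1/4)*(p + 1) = p^3 - p^2/2 - 19*p/16 + 5/16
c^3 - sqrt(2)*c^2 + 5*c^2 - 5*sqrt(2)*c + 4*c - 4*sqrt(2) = (c + 1)*(c + 4)*(c - sqrt(2))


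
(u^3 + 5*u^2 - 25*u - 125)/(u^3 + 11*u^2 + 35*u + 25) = (u - 5)/(u + 1)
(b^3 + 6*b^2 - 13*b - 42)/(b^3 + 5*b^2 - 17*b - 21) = (b + 2)/(b + 1)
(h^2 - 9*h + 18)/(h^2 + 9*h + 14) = (h^2 - 9*h + 18)/(h^2 + 9*h + 14)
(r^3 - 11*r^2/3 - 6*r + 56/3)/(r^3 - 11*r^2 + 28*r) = (3*r^2 + r - 14)/(3*r*(r - 7))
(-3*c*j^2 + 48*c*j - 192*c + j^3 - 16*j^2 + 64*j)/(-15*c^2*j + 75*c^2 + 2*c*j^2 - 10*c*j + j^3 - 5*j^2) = (j^2 - 16*j + 64)/(5*c*j - 25*c + j^2 - 5*j)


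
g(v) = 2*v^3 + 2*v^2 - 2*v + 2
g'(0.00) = -2.00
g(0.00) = 2.00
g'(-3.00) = 40.00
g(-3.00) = -28.00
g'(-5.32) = 146.53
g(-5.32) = -231.89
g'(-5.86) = 180.60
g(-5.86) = -320.06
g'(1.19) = 11.26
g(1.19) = 5.82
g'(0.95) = 7.22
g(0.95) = 3.62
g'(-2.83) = 34.73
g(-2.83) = -21.65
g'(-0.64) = -2.10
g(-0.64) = 3.57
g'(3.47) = 84.13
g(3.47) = 102.71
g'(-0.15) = -2.46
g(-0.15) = 2.34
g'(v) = 6*v^2 + 4*v - 2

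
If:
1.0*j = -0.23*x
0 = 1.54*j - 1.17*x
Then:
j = 0.00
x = 0.00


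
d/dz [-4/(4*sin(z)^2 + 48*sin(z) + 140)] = 2*(sin(z) + 6)*cos(z)/(sin(z)^2 + 12*sin(z) + 35)^2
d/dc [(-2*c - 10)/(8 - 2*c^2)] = (c^2 - 2*c*(c + 5) - 4)/(c^2 - 4)^2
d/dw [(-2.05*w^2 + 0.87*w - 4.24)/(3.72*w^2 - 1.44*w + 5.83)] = (-0.2844*w^2 + 7.6426*w - 1.0335)/(13.8384*w^4 - 10.7136*w^3 + 45.4488*w^2 - 16.7904*w + 33.9889)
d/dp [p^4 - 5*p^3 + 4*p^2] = p*(4*p^2 - 15*p + 8)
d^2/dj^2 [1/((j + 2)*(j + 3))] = 2*((j + 2)^2 + (j + 2)*(j + 3) + (j + 3)^2)/((j + 2)^3*(j + 3)^3)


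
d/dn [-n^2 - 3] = -2*n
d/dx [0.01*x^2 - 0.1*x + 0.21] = 0.02*x - 0.1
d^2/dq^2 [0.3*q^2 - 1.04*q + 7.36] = 0.600000000000000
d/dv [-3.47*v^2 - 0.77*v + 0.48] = -6.94*v - 0.77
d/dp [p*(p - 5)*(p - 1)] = 3*p^2 - 12*p + 5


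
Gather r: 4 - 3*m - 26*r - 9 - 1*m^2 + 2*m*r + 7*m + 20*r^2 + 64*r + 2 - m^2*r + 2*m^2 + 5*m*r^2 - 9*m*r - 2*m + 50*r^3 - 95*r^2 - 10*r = m^2 + 2*m + 50*r^3 + r^2*(5*m - 75) + r*(-m^2 - 7*m + 28) - 3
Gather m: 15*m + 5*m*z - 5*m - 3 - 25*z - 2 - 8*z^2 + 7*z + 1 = m*(5*z + 10) - 8*z^2 - 18*z - 4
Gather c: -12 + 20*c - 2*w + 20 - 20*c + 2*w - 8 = 0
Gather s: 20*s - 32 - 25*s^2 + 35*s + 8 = -25*s^2 + 55*s - 24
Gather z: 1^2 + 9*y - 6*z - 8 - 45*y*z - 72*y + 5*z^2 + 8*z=-63*y + 5*z^2 + z*(2 - 45*y) - 7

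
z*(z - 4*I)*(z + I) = z^3 - 3*I*z^2 + 4*z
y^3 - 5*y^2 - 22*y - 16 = (y - 8)*(y + 1)*(y + 2)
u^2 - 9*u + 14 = (u - 7)*(u - 2)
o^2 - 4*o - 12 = (o - 6)*(o + 2)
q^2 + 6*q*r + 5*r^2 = (q + r)*(q + 5*r)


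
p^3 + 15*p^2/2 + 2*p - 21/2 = (p - 1)*(p + 3/2)*(p + 7)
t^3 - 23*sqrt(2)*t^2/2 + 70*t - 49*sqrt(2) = (t - 7*sqrt(2))*(t - 7*sqrt(2)/2)*(t - sqrt(2))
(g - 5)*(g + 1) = g^2 - 4*g - 5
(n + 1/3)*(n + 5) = n^2 + 16*n/3 + 5/3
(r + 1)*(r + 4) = r^2 + 5*r + 4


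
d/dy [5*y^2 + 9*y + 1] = 10*y + 9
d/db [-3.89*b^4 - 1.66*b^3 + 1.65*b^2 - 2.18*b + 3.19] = -15.56*b^3 - 4.98*b^2 + 3.3*b - 2.18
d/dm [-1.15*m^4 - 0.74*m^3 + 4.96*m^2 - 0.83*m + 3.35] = -4.6*m^3 - 2.22*m^2 + 9.92*m - 0.83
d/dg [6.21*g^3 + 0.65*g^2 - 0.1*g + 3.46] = 18.63*g^2 + 1.3*g - 0.1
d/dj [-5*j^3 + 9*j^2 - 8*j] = -15*j^2 + 18*j - 8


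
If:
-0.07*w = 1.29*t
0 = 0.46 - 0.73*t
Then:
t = 0.63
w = -11.61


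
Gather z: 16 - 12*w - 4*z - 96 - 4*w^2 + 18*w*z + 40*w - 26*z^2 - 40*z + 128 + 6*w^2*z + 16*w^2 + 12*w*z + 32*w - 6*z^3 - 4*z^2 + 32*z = 12*w^2 + 60*w - 6*z^3 - 30*z^2 + z*(6*w^2 + 30*w - 12) + 48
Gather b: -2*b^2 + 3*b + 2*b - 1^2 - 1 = -2*b^2 + 5*b - 2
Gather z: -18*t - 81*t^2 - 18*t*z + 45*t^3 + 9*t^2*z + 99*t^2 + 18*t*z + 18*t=45*t^3 + 9*t^2*z + 18*t^2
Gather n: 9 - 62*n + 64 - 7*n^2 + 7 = -7*n^2 - 62*n + 80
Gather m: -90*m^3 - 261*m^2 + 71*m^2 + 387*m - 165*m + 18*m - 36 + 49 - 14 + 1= -90*m^3 - 190*m^2 + 240*m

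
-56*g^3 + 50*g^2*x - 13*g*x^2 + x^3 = (-7*g + x)*(-4*g + x)*(-2*g + x)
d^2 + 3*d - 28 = (d - 4)*(d + 7)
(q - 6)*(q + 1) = q^2 - 5*q - 6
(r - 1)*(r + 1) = r^2 - 1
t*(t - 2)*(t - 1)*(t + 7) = t^4 + 4*t^3 - 19*t^2 + 14*t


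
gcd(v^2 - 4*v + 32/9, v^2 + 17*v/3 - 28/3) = v - 4/3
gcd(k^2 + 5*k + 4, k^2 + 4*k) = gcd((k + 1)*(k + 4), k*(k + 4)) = k + 4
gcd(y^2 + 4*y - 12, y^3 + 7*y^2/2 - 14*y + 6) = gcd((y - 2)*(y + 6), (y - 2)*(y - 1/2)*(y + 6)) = y^2 + 4*y - 12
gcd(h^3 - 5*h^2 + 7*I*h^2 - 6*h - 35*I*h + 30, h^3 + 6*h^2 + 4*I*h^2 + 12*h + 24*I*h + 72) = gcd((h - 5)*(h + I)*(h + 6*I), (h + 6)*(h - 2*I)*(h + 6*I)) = h + 6*I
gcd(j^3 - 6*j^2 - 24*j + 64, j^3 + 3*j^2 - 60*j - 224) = j^2 - 4*j - 32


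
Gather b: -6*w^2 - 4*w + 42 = -6*w^2 - 4*w + 42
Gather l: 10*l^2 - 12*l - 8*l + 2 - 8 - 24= 10*l^2 - 20*l - 30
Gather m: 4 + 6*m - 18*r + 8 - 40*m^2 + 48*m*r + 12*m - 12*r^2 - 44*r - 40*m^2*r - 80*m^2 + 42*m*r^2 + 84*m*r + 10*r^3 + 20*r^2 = m^2*(-40*r - 120) + m*(42*r^2 + 132*r + 18) + 10*r^3 + 8*r^2 - 62*r + 12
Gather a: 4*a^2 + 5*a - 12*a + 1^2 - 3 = 4*a^2 - 7*a - 2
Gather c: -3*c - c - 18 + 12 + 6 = -4*c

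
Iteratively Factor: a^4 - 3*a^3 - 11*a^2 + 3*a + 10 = (a - 5)*(a^3 + 2*a^2 - a - 2) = (a - 5)*(a + 1)*(a^2 + a - 2) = (a - 5)*(a - 1)*(a + 1)*(a + 2)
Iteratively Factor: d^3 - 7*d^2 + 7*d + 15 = (d - 5)*(d^2 - 2*d - 3) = (d - 5)*(d + 1)*(d - 3)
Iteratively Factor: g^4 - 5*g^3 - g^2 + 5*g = (g - 1)*(g^3 - 4*g^2 - 5*g) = g*(g - 1)*(g^2 - 4*g - 5) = g*(g - 5)*(g - 1)*(g + 1)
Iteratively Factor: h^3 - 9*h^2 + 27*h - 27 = (h - 3)*(h^2 - 6*h + 9) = (h - 3)^2*(h - 3)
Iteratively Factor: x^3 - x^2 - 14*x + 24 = (x + 4)*(x^2 - 5*x + 6) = (x - 3)*(x + 4)*(x - 2)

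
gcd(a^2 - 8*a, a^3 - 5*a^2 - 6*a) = a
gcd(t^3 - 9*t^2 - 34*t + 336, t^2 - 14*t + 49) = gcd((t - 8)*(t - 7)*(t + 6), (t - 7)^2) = t - 7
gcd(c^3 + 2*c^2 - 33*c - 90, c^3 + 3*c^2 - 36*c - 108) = c^2 - 3*c - 18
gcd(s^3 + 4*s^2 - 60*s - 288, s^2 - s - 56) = s - 8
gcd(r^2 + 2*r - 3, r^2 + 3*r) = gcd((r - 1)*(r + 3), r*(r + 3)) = r + 3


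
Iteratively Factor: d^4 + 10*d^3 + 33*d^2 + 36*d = (d + 3)*(d^3 + 7*d^2 + 12*d) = (d + 3)*(d + 4)*(d^2 + 3*d) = (d + 3)^2*(d + 4)*(d)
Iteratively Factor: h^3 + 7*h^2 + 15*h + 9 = (h + 3)*(h^2 + 4*h + 3) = (h + 1)*(h + 3)*(h + 3)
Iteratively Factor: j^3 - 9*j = (j - 3)*(j^2 + 3*j) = j*(j - 3)*(j + 3)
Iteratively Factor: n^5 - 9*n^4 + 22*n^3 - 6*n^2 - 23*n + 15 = (n - 5)*(n^4 - 4*n^3 + 2*n^2 + 4*n - 3) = (n - 5)*(n - 3)*(n^3 - n^2 - n + 1) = (n - 5)*(n - 3)*(n - 1)*(n^2 - 1) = (n - 5)*(n - 3)*(n - 1)*(n + 1)*(n - 1)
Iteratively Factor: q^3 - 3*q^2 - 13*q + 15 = (q - 1)*(q^2 - 2*q - 15) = (q - 5)*(q - 1)*(q + 3)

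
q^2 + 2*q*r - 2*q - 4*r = (q - 2)*(q + 2*r)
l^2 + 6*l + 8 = (l + 2)*(l + 4)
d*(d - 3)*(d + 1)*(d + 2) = d^4 - 7*d^2 - 6*d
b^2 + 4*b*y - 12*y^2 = (b - 2*y)*(b + 6*y)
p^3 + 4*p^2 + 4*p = p*(p + 2)^2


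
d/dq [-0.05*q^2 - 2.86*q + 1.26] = -0.1*q - 2.86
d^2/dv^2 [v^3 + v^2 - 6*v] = 6*v + 2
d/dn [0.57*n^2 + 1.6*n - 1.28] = 1.14*n + 1.6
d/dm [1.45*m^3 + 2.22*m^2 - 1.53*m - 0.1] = 4.35*m^2 + 4.44*m - 1.53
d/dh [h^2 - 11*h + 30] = 2*h - 11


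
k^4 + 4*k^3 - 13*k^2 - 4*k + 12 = (k - 2)*(k - 1)*(k + 1)*(k + 6)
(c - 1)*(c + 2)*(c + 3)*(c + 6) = c^4 + 10*c^3 + 25*c^2 - 36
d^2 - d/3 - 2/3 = (d - 1)*(d + 2/3)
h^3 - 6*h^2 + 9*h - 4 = (h - 4)*(h - 1)^2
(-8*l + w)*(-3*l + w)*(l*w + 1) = 24*l^3*w - 11*l^2*w^2 + 24*l^2 + l*w^3 - 11*l*w + w^2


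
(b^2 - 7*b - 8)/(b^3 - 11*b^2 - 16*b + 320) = (b + 1)/(b^2 - 3*b - 40)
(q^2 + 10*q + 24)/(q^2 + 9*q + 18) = (q + 4)/(q + 3)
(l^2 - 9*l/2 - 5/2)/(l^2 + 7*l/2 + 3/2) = (l - 5)/(l + 3)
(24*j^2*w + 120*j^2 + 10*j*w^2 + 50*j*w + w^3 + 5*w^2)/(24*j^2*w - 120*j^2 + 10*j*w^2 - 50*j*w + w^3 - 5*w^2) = (w + 5)/(w - 5)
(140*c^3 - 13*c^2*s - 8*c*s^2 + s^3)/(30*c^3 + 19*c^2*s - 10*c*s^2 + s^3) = (-28*c^2 - 3*c*s + s^2)/(-6*c^2 - 5*c*s + s^2)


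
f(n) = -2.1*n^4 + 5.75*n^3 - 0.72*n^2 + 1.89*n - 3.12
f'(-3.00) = 388.26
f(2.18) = 9.72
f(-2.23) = -126.61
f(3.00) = -18.78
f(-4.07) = -986.63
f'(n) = -8.4*n^3 + 17.25*n^2 - 1.44*n + 1.89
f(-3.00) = -340.62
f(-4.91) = -1930.91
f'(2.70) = -41.58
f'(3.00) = -73.98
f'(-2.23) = 184.04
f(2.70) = -1.69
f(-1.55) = -41.31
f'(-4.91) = 1419.14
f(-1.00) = -13.58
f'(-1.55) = 76.85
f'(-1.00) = 28.98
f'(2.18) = -6.30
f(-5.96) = -3907.03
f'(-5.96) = 2401.57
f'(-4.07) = 859.82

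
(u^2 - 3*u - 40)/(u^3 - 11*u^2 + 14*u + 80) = (u + 5)/(u^2 - 3*u - 10)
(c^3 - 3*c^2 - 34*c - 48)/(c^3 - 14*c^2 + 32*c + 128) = (c + 3)/(c - 8)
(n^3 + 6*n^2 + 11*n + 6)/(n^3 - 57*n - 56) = (n^2 + 5*n + 6)/(n^2 - n - 56)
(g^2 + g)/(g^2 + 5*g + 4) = g/(g + 4)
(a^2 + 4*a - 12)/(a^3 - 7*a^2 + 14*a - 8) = (a + 6)/(a^2 - 5*a + 4)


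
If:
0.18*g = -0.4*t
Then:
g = -2.22222222222222*t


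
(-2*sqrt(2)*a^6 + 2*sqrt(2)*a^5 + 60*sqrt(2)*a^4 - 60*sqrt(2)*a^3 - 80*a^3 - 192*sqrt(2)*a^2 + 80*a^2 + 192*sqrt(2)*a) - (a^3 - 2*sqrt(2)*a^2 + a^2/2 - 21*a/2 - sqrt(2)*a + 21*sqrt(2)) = -2*sqrt(2)*a^6 + 2*sqrt(2)*a^5 + 60*sqrt(2)*a^4 - 60*sqrt(2)*a^3 - 81*a^3 - 190*sqrt(2)*a^2 + 159*a^2/2 + 21*a/2 + 193*sqrt(2)*a - 21*sqrt(2)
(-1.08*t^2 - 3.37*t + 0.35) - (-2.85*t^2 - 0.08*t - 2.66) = 1.77*t^2 - 3.29*t + 3.01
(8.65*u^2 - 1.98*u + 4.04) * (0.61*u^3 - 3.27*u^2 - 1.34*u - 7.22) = 5.2765*u^5 - 29.4933*u^4 - 2.652*u^3 - 73.0106*u^2 + 8.882*u - 29.1688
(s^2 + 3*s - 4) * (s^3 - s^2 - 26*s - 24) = s^5 + 2*s^4 - 33*s^3 - 98*s^2 + 32*s + 96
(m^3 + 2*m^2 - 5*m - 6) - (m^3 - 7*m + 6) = 2*m^2 + 2*m - 12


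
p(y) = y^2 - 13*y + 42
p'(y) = 2*y - 13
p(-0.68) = 51.30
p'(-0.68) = -14.36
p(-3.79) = 105.63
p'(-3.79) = -20.58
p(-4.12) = 112.53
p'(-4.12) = -21.24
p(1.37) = 26.07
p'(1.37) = -10.26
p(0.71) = 33.27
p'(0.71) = -11.58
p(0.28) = 38.44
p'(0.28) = -12.44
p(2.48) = 15.91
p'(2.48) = -8.04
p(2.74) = 13.89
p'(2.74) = -7.52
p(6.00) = 0.00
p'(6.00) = -1.00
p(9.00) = 6.00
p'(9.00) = 5.00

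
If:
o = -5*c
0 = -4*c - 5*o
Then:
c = 0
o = 0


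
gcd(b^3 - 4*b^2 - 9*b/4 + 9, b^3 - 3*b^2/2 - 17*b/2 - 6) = b^2 - 5*b/2 - 6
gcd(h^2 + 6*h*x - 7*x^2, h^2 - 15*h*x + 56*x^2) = 1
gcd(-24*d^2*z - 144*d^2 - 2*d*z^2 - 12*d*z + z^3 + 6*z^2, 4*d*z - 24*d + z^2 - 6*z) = 4*d + z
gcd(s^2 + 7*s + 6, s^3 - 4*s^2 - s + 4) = s + 1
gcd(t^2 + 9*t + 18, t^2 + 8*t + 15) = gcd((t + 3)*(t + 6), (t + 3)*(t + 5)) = t + 3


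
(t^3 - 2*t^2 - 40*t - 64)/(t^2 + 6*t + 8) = t - 8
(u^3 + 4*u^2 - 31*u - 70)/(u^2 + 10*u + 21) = (u^2 - 3*u - 10)/(u + 3)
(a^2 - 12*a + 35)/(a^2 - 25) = (a - 7)/(a + 5)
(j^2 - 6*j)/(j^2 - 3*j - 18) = j/(j + 3)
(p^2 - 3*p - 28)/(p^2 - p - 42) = (p + 4)/(p + 6)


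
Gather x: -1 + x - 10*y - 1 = x - 10*y - 2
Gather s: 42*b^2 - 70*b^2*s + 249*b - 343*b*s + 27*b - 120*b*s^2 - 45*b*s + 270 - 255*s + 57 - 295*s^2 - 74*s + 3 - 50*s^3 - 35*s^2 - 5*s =42*b^2 + 276*b - 50*s^3 + s^2*(-120*b - 330) + s*(-70*b^2 - 388*b - 334) + 330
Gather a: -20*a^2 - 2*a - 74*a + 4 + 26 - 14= -20*a^2 - 76*a + 16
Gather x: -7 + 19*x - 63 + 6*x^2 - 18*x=6*x^2 + x - 70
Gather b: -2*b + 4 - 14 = -2*b - 10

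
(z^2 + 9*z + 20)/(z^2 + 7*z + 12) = (z + 5)/(z + 3)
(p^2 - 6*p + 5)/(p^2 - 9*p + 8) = (p - 5)/(p - 8)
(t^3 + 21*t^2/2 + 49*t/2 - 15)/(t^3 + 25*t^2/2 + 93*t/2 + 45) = (2*t - 1)/(2*t + 3)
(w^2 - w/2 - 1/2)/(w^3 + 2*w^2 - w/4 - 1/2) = 2*(w - 1)/(2*w^2 + 3*w - 2)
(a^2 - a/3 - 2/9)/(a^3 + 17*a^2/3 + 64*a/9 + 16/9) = (3*a - 2)/(3*a^2 + 16*a + 16)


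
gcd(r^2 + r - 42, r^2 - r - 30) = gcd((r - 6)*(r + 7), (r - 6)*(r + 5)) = r - 6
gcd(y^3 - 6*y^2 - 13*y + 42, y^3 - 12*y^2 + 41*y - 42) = y^2 - 9*y + 14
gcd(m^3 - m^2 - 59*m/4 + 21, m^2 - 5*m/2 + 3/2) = m - 3/2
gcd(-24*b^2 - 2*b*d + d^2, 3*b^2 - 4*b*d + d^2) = 1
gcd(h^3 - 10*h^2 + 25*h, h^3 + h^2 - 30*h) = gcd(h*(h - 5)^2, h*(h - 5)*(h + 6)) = h^2 - 5*h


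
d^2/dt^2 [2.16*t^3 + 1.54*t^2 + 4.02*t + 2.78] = 12.96*t + 3.08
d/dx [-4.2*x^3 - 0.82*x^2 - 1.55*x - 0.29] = -12.6*x^2 - 1.64*x - 1.55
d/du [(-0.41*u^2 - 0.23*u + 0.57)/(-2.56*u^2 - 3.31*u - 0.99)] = (0.7683*u^2 + 3.7302*u + 2.1144)/(6.5536*u^4 + 16.9472*u^3 + 16.0249*u^2 + 6.5538*u + 0.9801)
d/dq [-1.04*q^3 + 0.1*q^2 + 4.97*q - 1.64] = -3.12*q^2 + 0.2*q + 4.97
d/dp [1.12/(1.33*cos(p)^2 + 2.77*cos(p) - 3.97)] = (2.9792*cos(p) + 3.1024)*sin(p)/(1.33*cos(p)^2 + 2.77*cos(p) - 3.97)^2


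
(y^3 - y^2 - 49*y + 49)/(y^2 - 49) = y - 1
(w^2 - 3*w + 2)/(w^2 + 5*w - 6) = (w - 2)/(w + 6)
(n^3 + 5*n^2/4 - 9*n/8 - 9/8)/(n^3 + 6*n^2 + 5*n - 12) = (8*n^2 + 18*n + 9)/(8*(n^2 + 7*n + 12))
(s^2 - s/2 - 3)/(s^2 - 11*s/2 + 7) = (2*s + 3)/(2*s - 7)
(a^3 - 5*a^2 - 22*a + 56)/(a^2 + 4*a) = a - 9 + 14/a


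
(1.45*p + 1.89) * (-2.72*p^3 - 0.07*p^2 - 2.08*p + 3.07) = -3.944*p^4 - 5.2423*p^3 - 3.1483*p^2 + 0.520299999999999*p + 5.8023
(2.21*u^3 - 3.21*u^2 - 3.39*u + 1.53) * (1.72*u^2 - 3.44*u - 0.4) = 3.8012*u^5 - 13.1236*u^4 + 4.3276*u^3 + 15.5772*u^2 - 3.9072*u - 0.612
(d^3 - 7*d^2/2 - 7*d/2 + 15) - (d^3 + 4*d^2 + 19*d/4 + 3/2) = -15*d^2/2 - 33*d/4 + 27/2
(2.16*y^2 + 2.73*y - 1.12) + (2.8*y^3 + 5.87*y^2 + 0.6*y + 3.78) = 2.8*y^3 + 8.03*y^2 + 3.33*y + 2.66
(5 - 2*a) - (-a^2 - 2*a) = a^2 + 5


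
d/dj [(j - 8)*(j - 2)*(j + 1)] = 3*j^2 - 18*j + 6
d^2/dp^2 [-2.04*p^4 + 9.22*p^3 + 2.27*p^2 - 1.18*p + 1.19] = -24.48*p^2 + 55.32*p + 4.54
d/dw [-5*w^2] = -10*w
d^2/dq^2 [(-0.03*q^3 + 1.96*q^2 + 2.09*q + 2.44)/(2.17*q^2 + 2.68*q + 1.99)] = (-3.285796*q^3 + 17.195112*q^2 + 30.276084*q + 7.20762400000001)/(10.218313*q^6 + 37.859556*q^5 + 74.869557*q^4 + 88.687096*q^3 + 68.659179*q^2 + 31.839204*q + 7.880599)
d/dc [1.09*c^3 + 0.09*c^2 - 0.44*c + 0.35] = 3.27*c^2 + 0.18*c - 0.44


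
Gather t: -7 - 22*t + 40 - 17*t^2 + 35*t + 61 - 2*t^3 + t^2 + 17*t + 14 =-2*t^3 - 16*t^2 + 30*t + 108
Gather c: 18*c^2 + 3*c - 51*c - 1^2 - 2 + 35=18*c^2 - 48*c + 32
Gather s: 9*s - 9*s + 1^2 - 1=0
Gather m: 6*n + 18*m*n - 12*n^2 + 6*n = 18*m*n - 12*n^2 + 12*n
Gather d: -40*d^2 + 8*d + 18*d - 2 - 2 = -40*d^2 + 26*d - 4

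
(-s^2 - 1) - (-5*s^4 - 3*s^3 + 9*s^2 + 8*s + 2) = 5*s^4 + 3*s^3 - 10*s^2 - 8*s - 3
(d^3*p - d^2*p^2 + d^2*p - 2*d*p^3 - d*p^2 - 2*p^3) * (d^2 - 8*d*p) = d^5*p - 9*d^4*p^2 + d^4*p + 6*d^3*p^3 - 9*d^3*p^2 + 16*d^2*p^4 + 6*d^2*p^3 + 16*d*p^4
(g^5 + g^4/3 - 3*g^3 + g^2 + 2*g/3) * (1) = g^5 + g^4/3 - 3*g^3 + g^2 + 2*g/3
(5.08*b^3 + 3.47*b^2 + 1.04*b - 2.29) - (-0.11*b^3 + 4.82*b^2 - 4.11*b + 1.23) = 5.19*b^3 - 1.35*b^2 + 5.15*b - 3.52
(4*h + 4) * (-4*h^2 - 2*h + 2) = -16*h^3 - 24*h^2 + 8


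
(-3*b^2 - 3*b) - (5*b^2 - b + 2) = -8*b^2 - 2*b - 2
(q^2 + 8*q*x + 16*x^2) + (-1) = q^2 + 8*q*x + 16*x^2 - 1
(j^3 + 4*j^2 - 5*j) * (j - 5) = j^4 - j^3 - 25*j^2 + 25*j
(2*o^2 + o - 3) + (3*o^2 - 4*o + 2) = 5*o^2 - 3*o - 1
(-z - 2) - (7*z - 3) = 1 - 8*z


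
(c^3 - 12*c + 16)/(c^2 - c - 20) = (c^2 - 4*c + 4)/(c - 5)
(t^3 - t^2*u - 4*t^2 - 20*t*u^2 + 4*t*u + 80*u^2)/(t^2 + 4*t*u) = t - 5*u - 4 + 20*u/t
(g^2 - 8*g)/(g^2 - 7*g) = (g - 8)/(g - 7)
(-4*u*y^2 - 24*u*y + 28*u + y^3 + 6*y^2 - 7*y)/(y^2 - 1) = (-4*u*y - 28*u + y^2 + 7*y)/(y + 1)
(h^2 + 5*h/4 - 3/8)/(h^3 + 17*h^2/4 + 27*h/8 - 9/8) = 1/(h + 3)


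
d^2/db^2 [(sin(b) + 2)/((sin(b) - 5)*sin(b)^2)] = (-4*sin(b) - 3 + 91/sin(b) - 206/sin(b)^2 - 110/sin(b)^3 + 300/sin(b)^4)/(sin(b) - 5)^3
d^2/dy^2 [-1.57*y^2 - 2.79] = -3.14000000000000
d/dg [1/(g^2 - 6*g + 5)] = 2*(3 - g)/(g^2 - 6*g + 5)^2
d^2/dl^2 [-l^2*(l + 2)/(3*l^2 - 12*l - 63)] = 6*(-5*l^3 - 42*l^2 - 147*l - 98)/(l^6 - 12*l^5 - 15*l^4 + 440*l^3 + 315*l^2 - 5292*l - 9261)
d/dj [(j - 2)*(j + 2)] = 2*j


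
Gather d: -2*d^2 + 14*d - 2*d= -2*d^2 + 12*d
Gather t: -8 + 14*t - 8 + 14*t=28*t - 16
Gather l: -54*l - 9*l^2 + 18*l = -9*l^2 - 36*l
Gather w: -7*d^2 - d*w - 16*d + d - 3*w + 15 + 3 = -7*d^2 - 15*d + w*(-d - 3) + 18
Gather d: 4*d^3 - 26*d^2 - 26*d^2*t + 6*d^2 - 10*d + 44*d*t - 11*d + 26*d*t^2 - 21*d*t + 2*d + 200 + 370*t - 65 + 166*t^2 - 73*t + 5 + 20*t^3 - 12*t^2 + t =4*d^3 + d^2*(-26*t - 20) + d*(26*t^2 + 23*t - 19) + 20*t^3 + 154*t^2 + 298*t + 140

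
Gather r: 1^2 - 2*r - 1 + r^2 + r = r^2 - r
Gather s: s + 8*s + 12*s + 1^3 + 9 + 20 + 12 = 21*s + 42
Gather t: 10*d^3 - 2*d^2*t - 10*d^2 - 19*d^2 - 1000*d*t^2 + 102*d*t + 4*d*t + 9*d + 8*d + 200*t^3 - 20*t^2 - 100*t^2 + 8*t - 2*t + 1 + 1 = 10*d^3 - 29*d^2 + 17*d + 200*t^3 + t^2*(-1000*d - 120) + t*(-2*d^2 + 106*d + 6) + 2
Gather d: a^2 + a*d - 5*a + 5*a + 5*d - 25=a^2 + d*(a + 5) - 25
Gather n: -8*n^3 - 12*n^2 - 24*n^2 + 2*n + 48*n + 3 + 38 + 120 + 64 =-8*n^3 - 36*n^2 + 50*n + 225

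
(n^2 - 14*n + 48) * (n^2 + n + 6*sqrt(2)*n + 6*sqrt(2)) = n^4 - 13*n^3 + 6*sqrt(2)*n^3 - 78*sqrt(2)*n^2 + 34*n^2 + 48*n + 204*sqrt(2)*n + 288*sqrt(2)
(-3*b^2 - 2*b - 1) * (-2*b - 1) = 6*b^3 + 7*b^2 + 4*b + 1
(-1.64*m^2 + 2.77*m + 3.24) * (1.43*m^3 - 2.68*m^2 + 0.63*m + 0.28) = -2.3452*m^5 + 8.3563*m^4 - 3.8236*m^3 - 7.3973*m^2 + 2.8168*m + 0.9072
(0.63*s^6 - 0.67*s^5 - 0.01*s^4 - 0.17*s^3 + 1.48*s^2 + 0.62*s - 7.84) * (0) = 0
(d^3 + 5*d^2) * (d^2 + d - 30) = d^5 + 6*d^4 - 25*d^3 - 150*d^2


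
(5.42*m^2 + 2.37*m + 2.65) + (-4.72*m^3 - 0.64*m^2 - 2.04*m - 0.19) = -4.72*m^3 + 4.78*m^2 + 0.33*m + 2.46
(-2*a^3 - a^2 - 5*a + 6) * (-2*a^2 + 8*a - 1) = 4*a^5 - 14*a^4 + 4*a^3 - 51*a^2 + 53*a - 6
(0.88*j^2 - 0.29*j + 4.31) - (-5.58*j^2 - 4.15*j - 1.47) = 6.46*j^2 + 3.86*j + 5.78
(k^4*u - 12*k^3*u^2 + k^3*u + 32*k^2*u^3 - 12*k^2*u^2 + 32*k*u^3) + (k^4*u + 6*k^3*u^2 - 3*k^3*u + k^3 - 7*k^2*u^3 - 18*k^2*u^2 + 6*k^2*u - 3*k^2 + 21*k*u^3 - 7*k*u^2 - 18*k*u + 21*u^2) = 2*k^4*u - 6*k^3*u^2 - 2*k^3*u + k^3 + 25*k^2*u^3 - 30*k^2*u^2 + 6*k^2*u - 3*k^2 + 53*k*u^3 - 7*k*u^2 - 18*k*u + 21*u^2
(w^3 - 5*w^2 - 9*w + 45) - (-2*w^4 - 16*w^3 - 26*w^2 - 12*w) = 2*w^4 + 17*w^3 + 21*w^2 + 3*w + 45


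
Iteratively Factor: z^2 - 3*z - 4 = (z + 1)*(z - 4)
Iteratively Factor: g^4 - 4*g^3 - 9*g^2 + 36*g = (g - 3)*(g^3 - g^2 - 12*g) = (g - 4)*(g - 3)*(g^2 + 3*g) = (g - 4)*(g - 3)*(g + 3)*(g)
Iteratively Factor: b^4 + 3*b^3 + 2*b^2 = (b)*(b^3 + 3*b^2 + 2*b) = b*(b + 1)*(b^2 + 2*b) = b*(b + 1)*(b + 2)*(b)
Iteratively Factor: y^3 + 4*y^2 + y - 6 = (y - 1)*(y^2 + 5*y + 6) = (y - 1)*(y + 3)*(y + 2)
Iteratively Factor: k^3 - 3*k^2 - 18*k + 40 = (k + 4)*(k^2 - 7*k + 10) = (k - 2)*(k + 4)*(k - 5)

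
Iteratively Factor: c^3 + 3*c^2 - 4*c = (c + 4)*(c^2 - c) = (c - 1)*(c + 4)*(c)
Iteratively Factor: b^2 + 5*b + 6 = (b + 3)*(b + 2)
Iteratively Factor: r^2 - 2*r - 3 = (r + 1)*(r - 3)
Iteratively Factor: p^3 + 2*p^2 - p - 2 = (p + 2)*(p^2 - 1) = (p + 1)*(p + 2)*(p - 1)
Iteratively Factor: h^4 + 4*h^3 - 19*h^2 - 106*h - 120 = (h + 2)*(h^3 + 2*h^2 - 23*h - 60) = (h + 2)*(h + 4)*(h^2 - 2*h - 15) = (h + 2)*(h + 3)*(h + 4)*(h - 5)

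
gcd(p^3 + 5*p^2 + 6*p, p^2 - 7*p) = p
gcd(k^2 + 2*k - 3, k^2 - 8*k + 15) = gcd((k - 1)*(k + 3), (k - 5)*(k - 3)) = 1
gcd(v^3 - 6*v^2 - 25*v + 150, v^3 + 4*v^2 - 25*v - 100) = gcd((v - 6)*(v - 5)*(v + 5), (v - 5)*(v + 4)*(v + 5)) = v^2 - 25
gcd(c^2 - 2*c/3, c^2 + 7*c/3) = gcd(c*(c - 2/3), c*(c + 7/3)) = c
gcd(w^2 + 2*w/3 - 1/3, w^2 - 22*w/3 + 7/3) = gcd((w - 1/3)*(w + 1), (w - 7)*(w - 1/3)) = w - 1/3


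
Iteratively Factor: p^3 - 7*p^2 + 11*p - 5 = (p - 5)*(p^2 - 2*p + 1) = (p - 5)*(p - 1)*(p - 1)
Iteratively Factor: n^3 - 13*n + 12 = (n - 1)*(n^2 + n - 12) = (n - 3)*(n - 1)*(n + 4)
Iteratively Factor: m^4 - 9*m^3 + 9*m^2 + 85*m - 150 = (m - 5)*(m^3 - 4*m^2 - 11*m + 30) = (m - 5)*(m - 2)*(m^2 - 2*m - 15) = (m - 5)*(m - 2)*(m + 3)*(m - 5)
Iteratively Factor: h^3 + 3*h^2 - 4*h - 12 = (h + 3)*(h^2 - 4) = (h + 2)*(h + 3)*(h - 2)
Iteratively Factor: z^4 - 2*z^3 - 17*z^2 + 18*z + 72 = (z - 4)*(z^3 + 2*z^2 - 9*z - 18) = (z - 4)*(z + 2)*(z^2 - 9) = (z - 4)*(z + 2)*(z + 3)*(z - 3)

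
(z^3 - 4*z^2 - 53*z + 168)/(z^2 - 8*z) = z + 4 - 21/z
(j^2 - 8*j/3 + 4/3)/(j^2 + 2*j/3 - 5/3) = (3*j^2 - 8*j + 4)/(3*j^2 + 2*j - 5)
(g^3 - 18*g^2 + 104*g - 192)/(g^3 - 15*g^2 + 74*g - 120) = (g - 8)/(g - 5)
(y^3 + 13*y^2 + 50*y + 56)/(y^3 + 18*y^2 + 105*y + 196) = (y + 2)/(y + 7)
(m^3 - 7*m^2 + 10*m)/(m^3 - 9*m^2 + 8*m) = (m^2 - 7*m + 10)/(m^2 - 9*m + 8)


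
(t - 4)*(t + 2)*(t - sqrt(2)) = t^3 - 2*t^2 - sqrt(2)*t^2 - 8*t + 2*sqrt(2)*t + 8*sqrt(2)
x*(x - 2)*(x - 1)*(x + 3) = x^4 - 7*x^2 + 6*x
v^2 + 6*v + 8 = (v + 2)*(v + 4)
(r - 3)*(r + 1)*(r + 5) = r^3 + 3*r^2 - 13*r - 15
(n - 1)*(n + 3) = n^2 + 2*n - 3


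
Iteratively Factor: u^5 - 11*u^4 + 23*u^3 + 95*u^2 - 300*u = (u)*(u^4 - 11*u^3 + 23*u^2 + 95*u - 300) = u*(u - 4)*(u^3 - 7*u^2 - 5*u + 75) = u*(u - 5)*(u - 4)*(u^2 - 2*u - 15) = u*(u - 5)^2*(u - 4)*(u + 3)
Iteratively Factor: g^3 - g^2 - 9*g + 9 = (g + 3)*(g^2 - 4*g + 3) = (g - 3)*(g + 3)*(g - 1)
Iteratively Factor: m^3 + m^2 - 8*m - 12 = (m + 2)*(m^2 - m - 6) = (m - 3)*(m + 2)*(m + 2)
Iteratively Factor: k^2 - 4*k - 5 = (k - 5)*(k + 1)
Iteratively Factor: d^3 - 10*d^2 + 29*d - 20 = (d - 4)*(d^2 - 6*d + 5) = (d - 4)*(d - 1)*(d - 5)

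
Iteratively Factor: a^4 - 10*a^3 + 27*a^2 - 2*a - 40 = (a - 5)*(a^3 - 5*a^2 + 2*a + 8) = (a - 5)*(a + 1)*(a^2 - 6*a + 8) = (a - 5)*(a - 2)*(a + 1)*(a - 4)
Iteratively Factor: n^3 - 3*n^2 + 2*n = (n - 1)*(n^2 - 2*n) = n*(n - 1)*(n - 2)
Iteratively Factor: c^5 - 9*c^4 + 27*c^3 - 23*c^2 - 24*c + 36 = (c - 3)*(c^4 - 6*c^3 + 9*c^2 + 4*c - 12) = (c - 3)*(c + 1)*(c^3 - 7*c^2 + 16*c - 12) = (c - 3)*(c - 2)*(c + 1)*(c^2 - 5*c + 6) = (c - 3)^2*(c - 2)*(c + 1)*(c - 2)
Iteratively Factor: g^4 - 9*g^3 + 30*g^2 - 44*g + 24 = (g - 3)*(g^3 - 6*g^2 + 12*g - 8) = (g - 3)*(g - 2)*(g^2 - 4*g + 4) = (g - 3)*(g - 2)^2*(g - 2)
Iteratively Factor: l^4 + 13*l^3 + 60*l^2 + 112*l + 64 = (l + 1)*(l^3 + 12*l^2 + 48*l + 64) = (l + 1)*(l + 4)*(l^2 + 8*l + 16) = (l + 1)*(l + 4)^2*(l + 4)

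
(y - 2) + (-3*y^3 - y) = -3*y^3 - 2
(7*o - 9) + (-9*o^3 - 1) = -9*o^3 + 7*o - 10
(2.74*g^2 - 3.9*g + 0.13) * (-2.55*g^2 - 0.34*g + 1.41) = -6.987*g^4 + 9.0134*g^3 + 4.8579*g^2 - 5.5432*g + 0.1833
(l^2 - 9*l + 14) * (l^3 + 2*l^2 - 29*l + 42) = l^5 - 7*l^4 - 33*l^3 + 331*l^2 - 784*l + 588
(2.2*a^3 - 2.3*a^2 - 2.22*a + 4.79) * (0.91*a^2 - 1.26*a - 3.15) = 2.002*a^5 - 4.865*a^4 - 6.0522*a^3 + 14.4011*a^2 + 0.9576*a - 15.0885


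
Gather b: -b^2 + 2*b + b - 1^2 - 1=-b^2 + 3*b - 2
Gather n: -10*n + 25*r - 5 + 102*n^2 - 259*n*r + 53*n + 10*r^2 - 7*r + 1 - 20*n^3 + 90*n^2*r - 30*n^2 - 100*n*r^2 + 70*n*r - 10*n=-20*n^3 + n^2*(90*r + 72) + n*(-100*r^2 - 189*r + 33) + 10*r^2 + 18*r - 4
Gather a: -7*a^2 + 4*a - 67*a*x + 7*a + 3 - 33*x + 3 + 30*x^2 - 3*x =-7*a^2 + a*(11 - 67*x) + 30*x^2 - 36*x + 6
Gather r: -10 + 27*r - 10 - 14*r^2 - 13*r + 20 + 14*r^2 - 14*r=0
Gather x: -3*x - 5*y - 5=-3*x - 5*y - 5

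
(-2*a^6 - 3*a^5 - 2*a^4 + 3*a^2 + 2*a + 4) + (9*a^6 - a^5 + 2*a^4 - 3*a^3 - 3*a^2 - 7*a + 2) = 7*a^6 - 4*a^5 - 3*a^3 - 5*a + 6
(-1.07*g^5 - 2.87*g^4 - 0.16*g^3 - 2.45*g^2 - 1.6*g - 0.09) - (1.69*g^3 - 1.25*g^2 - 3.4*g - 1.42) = -1.07*g^5 - 2.87*g^4 - 1.85*g^3 - 1.2*g^2 + 1.8*g + 1.33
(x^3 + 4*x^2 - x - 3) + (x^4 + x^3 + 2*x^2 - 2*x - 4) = x^4 + 2*x^3 + 6*x^2 - 3*x - 7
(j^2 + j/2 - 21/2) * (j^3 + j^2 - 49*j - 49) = j^5 + 3*j^4/2 - 59*j^3 - 84*j^2 + 490*j + 1029/2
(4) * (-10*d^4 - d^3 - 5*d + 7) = -40*d^4 - 4*d^3 - 20*d + 28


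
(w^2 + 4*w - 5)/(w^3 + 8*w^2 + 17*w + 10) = (w - 1)/(w^2 + 3*w + 2)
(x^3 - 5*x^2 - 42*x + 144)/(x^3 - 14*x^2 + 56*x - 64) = (x^2 + 3*x - 18)/(x^2 - 6*x + 8)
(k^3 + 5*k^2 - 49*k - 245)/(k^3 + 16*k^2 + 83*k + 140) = (k - 7)/(k + 4)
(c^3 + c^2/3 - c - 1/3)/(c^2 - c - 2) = (3*c^2 - 2*c - 1)/(3*(c - 2))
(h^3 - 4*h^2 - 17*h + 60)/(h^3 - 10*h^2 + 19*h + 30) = (h^2 + h - 12)/(h^2 - 5*h - 6)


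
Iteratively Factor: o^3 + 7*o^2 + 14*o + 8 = (o + 1)*(o^2 + 6*o + 8) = (o + 1)*(o + 4)*(o + 2)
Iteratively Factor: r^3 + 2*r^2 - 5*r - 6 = (r - 2)*(r^2 + 4*r + 3) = (r - 2)*(r + 3)*(r + 1)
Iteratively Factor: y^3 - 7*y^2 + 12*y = (y - 3)*(y^2 - 4*y) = y*(y - 3)*(y - 4)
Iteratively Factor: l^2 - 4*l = (l - 4)*(l)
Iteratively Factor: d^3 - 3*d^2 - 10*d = (d)*(d^2 - 3*d - 10) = d*(d - 5)*(d + 2)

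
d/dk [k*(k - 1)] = 2*k - 1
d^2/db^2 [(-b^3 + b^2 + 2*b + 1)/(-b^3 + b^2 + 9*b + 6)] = 6*(7*b^5 + 3*b^4 + 10*b^3 + 44*b^2 + 33*b - 1)/(b^9 - 3*b^8 - 24*b^7 + 35*b^6 + 252*b^5 + 63*b^4 - 945*b^3 - 1566*b^2 - 972*b - 216)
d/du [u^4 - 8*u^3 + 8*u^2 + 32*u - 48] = 4*u^3 - 24*u^2 + 16*u + 32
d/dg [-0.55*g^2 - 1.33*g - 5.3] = -1.1*g - 1.33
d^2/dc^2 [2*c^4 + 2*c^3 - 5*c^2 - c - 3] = 24*c^2 + 12*c - 10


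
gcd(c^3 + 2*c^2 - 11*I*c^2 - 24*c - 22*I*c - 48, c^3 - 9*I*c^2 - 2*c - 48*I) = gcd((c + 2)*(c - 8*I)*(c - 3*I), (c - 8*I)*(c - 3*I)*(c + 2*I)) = c^2 - 11*I*c - 24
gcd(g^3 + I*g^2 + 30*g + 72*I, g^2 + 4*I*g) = g + 4*I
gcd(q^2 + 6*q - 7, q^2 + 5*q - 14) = q + 7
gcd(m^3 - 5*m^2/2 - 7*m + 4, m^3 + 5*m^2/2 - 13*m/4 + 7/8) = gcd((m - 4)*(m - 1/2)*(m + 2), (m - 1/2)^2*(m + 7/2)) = m - 1/2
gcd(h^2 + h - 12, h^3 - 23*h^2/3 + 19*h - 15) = h - 3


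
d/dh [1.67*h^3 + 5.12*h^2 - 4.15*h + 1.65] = 5.01*h^2 + 10.24*h - 4.15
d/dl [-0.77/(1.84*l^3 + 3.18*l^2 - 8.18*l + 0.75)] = (4.2504*l^2 + 4.8972*l - 6.2986)/(1.84*l^3 + 3.18*l^2 - 8.18*l + 0.75)^2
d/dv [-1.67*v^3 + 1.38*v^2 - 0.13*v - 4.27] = -5.01*v^2 + 2.76*v - 0.13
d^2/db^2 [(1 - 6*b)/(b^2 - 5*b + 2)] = 2*(-(2*b - 5)^2*(6*b - 1) + (18*b - 31)*(b^2 - 5*b + 2))/(b^2 - 5*b + 2)^3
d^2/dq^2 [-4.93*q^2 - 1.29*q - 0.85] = -9.86000000000000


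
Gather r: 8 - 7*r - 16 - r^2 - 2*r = -r^2 - 9*r - 8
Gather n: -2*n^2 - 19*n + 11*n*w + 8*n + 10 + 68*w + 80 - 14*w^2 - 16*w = -2*n^2 + n*(11*w - 11) - 14*w^2 + 52*w + 90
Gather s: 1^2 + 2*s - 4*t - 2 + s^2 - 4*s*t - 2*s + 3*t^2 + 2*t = s^2 - 4*s*t + 3*t^2 - 2*t - 1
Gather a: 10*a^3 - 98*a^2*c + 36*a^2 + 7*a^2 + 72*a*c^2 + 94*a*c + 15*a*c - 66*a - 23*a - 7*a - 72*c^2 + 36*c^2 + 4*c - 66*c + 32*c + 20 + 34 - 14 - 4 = 10*a^3 + a^2*(43 - 98*c) + a*(72*c^2 + 109*c - 96) - 36*c^2 - 30*c + 36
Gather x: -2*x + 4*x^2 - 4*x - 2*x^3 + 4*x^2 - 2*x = -2*x^3 + 8*x^2 - 8*x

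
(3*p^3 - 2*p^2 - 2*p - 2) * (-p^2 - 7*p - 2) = -3*p^5 - 19*p^4 + 10*p^3 + 20*p^2 + 18*p + 4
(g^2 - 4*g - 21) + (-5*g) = g^2 - 9*g - 21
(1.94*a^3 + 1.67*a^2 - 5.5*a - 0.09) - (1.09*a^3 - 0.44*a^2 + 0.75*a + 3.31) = 0.85*a^3 + 2.11*a^2 - 6.25*a - 3.4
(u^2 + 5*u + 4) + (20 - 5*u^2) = -4*u^2 + 5*u + 24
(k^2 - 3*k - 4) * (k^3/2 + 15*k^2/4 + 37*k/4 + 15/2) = k^5/2 + 9*k^4/4 - 4*k^3 - 141*k^2/4 - 119*k/2 - 30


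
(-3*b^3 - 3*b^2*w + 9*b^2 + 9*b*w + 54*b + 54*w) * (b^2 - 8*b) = -3*b^5 - 3*b^4*w + 33*b^4 + 33*b^3*w - 18*b^3 - 18*b^2*w - 432*b^2 - 432*b*w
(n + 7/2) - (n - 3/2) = 5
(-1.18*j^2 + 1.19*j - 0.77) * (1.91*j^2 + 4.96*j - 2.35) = -2.2538*j^4 - 3.5799*j^3 + 7.2047*j^2 - 6.6157*j + 1.8095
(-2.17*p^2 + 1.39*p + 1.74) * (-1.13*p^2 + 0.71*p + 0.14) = 2.4521*p^4 - 3.1114*p^3 - 1.2831*p^2 + 1.43*p + 0.2436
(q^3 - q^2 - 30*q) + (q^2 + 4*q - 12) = q^3 - 26*q - 12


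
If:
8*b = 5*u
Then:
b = 5*u/8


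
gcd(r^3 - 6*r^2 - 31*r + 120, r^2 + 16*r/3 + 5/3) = r + 5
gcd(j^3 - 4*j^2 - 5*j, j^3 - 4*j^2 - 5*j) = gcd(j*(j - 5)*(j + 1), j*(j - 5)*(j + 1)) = j^3 - 4*j^2 - 5*j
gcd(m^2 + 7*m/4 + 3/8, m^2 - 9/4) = m + 3/2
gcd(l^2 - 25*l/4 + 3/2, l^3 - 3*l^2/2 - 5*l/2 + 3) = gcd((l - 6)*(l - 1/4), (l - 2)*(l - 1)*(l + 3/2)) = 1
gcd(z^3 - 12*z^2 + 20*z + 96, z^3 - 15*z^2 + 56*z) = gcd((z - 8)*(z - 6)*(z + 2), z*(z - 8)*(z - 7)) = z - 8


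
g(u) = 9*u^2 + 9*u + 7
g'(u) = 18*u + 9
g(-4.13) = 123.34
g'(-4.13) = -65.34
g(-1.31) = 10.65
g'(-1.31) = -14.58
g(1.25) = 32.31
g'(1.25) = 31.50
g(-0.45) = 4.77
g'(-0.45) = 0.90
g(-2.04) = 26.09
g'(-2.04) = -27.72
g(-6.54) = 333.08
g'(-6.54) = -108.72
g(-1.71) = 17.93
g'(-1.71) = -21.78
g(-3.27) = 73.81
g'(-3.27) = -49.86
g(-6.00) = 277.00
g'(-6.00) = -99.00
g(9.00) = 817.00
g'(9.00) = 171.00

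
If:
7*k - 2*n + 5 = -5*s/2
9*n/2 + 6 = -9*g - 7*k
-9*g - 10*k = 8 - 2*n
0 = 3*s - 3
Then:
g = 229/711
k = -179/158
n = -17/79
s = 1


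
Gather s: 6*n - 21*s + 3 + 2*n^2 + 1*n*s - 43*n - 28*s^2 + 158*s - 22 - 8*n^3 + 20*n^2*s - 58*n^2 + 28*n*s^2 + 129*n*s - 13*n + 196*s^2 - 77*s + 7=-8*n^3 - 56*n^2 - 50*n + s^2*(28*n + 168) + s*(20*n^2 + 130*n + 60) - 12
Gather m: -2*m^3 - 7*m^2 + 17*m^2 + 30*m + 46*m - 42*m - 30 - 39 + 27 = -2*m^3 + 10*m^2 + 34*m - 42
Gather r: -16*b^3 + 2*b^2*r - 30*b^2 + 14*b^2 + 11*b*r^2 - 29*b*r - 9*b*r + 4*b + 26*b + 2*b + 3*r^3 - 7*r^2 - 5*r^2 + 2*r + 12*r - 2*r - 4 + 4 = -16*b^3 - 16*b^2 + 32*b + 3*r^3 + r^2*(11*b - 12) + r*(2*b^2 - 38*b + 12)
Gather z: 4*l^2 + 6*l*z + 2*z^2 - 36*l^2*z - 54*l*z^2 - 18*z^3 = 4*l^2 - 18*z^3 + z^2*(2 - 54*l) + z*(-36*l^2 + 6*l)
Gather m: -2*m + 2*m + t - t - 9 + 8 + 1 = 0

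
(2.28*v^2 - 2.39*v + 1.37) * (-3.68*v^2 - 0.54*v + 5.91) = -8.3904*v^4 + 7.564*v^3 + 9.7238*v^2 - 14.8647*v + 8.0967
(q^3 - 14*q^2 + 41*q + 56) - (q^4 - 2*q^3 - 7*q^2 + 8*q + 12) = -q^4 + 3*q^3 - 7*q^2 + 33*q + 44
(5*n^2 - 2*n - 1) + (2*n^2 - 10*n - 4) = 7*n^2 - 12*n - 5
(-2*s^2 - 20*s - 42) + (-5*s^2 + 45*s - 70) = -7*s^2 + 25*s - 112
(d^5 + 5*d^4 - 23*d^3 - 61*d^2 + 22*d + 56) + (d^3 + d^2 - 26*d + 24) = d^5 + 5*d^4 - 22*d^3 - 60*d^2 - 4*d + 80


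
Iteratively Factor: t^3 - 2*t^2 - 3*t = (t - 3)*(t^2 + t) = (t - 3)*(t + 1)*(t)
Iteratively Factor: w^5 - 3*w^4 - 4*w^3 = (w)*(w^4 - 3*w^3 - 4*w^2) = w*(w + 1)*(w^3 - 4*w^2) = w^2*(w + 1)*(w^2 - 4*w) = w^2*(w - 4)*(w + 1)*(w)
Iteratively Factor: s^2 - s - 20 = (s + 4)*(s - 5)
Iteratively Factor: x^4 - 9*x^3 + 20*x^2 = (x - 5)*(x^3 - 4*x^2) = x*(x - 5)*(x^2 - 4*x) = x^2*(x - 5)*(x - 4)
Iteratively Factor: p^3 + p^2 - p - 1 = (p - 1)*(p^2 + 2*p + 1) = (p - 1)*(p + 1)*(p + 1)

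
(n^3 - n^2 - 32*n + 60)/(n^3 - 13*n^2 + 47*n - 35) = (n^2 + 4*n - 12)/(n^2 - 8*n + 7)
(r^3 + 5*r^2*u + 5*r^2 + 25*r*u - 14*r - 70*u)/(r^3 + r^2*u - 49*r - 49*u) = (r^2 + 5*r*u - 2*r - 10*u)/(r^2 + r*u - 7*r - 7*u)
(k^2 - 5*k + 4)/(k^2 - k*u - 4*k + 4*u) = (1 - k)/(-k + u)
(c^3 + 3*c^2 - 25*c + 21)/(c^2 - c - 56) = (c^2 - 4*c + 3)/(c - 8)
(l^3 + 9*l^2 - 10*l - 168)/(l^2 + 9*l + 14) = (l^2 + 2*l - 24)/(l + 2)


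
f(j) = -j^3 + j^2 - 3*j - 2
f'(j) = -3*j^2 + 2*j - 3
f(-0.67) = 0.76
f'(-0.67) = -5.69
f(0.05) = -2.15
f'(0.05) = -2.91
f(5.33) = -141.00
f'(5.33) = -77.57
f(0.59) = -3.63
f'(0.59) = -2.86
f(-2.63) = 31.00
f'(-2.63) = -29.01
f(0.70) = -3.95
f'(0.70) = -3.07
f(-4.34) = 111.60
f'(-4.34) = -68.19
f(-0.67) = 0.76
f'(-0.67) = -5.69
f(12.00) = -1622.00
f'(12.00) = -411.00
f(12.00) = -1622.00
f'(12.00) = -411.00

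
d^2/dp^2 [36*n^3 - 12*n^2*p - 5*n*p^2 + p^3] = -10*n + 6*p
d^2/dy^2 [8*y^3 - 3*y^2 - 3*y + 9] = 48*y - 6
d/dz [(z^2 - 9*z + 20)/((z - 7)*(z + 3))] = (5*z^2 - 82*z + 269)/(z^4 - 8*z^3 - 26*z^2 + 168*z + 441)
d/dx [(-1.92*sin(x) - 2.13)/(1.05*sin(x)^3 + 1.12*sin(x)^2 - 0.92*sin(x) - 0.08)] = (4.032*sin(x)^3 + 8.8599*sin(x)^2 + 4.7712*sin(x) - 1.806)*cos(x)/(1.1025*sin(x)^6 + 2.352*sin(x)^5 - 0.6776*sin(x)^4 - 2.2288*sin(x)^3 + 0.6672*sin(x)^2 + 0.1472*sin(x) + 0.0064)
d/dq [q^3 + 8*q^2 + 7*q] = 3*q^2 + 16*q + 7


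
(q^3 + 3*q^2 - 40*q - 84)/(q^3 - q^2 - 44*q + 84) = (q + 2)/(q - 2)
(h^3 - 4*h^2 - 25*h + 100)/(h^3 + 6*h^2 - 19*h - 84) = (h^2 - 25)/(h^2 + 10*h + 21)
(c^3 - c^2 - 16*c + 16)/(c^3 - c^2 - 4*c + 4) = (c^2 - 16)/(c^2 - 4)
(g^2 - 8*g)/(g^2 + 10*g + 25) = g*(g - 8)/(g^2 + 10*g + 25)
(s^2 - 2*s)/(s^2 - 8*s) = (s - 2)/(s - 8)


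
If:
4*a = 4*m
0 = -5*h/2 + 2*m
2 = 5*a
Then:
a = 2/5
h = 8/25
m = 2/5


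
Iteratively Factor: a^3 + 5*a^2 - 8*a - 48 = (a - 3)*(a^2 + 8*a + 16) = (a - 3)*(a + 4)*(a + 4)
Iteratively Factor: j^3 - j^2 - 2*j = (j)*(j^2 - j - 2) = j*(j + 1)*(j - 2)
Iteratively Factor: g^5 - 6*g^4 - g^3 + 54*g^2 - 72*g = (g - 3)*(g^4 - 3*g^3 - 10*g^2 + 24*g) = g*(g - 3)*(g^3 - 3*g^2 - 10*g + 24) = g*(g - 3)*(g - 2)*(g^2 - g - 12) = g*(g - 4)*(g - 3)*(g - 2)*(g + 3)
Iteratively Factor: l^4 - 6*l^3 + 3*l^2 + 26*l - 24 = (l - 1)*(l^3 - 5*l^2 - 2*l + 24) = (l - 1)*(l + 2)*(l^2 - 7*l + 12) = (l - 3)*(l - 1)*(l + 2)*(l - 4)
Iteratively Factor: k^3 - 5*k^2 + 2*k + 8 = (k - 4)*(k^2 - k - 2) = (k - 4)*(k + 1)*(k - 2)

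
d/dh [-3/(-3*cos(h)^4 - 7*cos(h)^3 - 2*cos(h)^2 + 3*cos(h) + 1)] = 3*(12*cos(h)^3 + 21*cos(h)^2 + 4*cos(h) - 3)*sin(h)/((-sin(h)^2 + cos(h))^2*(cos(h) + 1)^2*(3*cos(h) + 1)^2)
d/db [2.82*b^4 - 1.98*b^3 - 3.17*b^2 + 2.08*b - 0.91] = 11.28*b^3 - 5.94*b^2 - 6.34*b + 2.08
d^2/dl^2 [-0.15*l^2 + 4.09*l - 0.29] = -0.300000000000000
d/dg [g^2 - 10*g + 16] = 2*g - 10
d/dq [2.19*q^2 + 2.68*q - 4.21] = 4.38*q + 2.68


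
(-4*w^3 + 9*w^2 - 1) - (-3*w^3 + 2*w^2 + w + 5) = -w^3 + 7*w^2 - w - 6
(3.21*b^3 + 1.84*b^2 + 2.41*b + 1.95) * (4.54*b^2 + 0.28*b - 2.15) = 14.5734*b^5 + 9.2524*b^4 + 4.5551*b^3 + 5.5718*b^2 - 4.6355*b - 4.1925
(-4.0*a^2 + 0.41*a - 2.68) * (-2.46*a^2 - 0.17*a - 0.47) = 9.84*a^4 - 0.3286*a^3 + 8.4031*a^2 + 0.2629*a + 1.2596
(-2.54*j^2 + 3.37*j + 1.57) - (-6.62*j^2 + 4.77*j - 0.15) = 4.08*j^2 - 1.4*j + 1.72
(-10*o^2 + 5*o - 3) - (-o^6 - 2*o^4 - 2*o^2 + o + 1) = o^6 + 2*o^4 - 8*o^2 + 4*o - 4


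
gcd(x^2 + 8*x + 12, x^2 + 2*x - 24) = x + 6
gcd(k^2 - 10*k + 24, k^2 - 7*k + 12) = k - 4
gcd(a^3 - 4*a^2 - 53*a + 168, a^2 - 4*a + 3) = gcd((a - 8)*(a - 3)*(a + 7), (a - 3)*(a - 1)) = a - 3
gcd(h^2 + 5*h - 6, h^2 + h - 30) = h + 6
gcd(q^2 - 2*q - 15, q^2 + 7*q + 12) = q + 3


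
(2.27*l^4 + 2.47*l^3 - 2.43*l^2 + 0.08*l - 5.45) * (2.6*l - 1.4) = 5.902*l^5 + 3.244*l^4 - 9.776*l^3 + 3.61*l^2 - 14.282*l + 7.63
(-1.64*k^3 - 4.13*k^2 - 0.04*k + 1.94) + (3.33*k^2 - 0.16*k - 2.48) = -1.64*k^3 - 0.8*k^2 - 0.2*k - 0.54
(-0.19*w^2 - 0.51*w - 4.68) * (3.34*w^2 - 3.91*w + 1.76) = -0.6346*w^4 - 0.9605*w^3 - 13.9715*w^2 + 17.4012*w - 8.2368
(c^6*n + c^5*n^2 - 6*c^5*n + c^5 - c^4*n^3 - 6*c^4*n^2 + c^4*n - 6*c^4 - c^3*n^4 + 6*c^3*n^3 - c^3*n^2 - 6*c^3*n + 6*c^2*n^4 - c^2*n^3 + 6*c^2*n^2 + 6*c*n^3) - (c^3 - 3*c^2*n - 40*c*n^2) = c^6*n + c^5*n^2 - 6*c^5*n + c^5 - c^4*n^3 - 6*c^4*n^2 + c^4*n - 6*c^4 - c^3*n^4 + 6*c^3*n^3 - c^3*n^2 - 6*c^3*n - c^3 + 6*c^2*n^4 - c^2*n^3 + 6*c^2*n^2 + 3*c^2*n + 6*c*n^3 + 40*c*n^2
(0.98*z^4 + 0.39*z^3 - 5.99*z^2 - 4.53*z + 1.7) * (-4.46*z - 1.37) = -4.3708*z^5 - 3.082*z^4 + 26.1811*z^3 + 28.4101*z^2 - 1.3759*z - 2.329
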